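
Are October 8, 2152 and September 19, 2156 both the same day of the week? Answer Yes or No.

Yes

From Oct 8, 2152 to Sep 19, 2156 is 1442 days.
1442 mod 7 = 0, so they are the same weekday.
(Oct 8, 2152 is a Sunday; Sep 19, 2156 is a Sunday.)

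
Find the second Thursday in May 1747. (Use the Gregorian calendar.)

May 11, 1747

May 1, 1747 is a Monday.
The first Thursday is therefore May 4 (3 days later).
The second Thursday is 4 + 1×7 = May 11.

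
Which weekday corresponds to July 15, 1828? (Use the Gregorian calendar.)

Doomsday rule: the anchor day for the 1800s is Friday. For year 28: 28÷12 = 2 r 4, and 4÷4 = 1, so 2+4+1 = 7.
Friday + 7 ≡ Friday — that's 1828's doomsday.
In July the doomsday date is Jul 11.
Jul 15 is 4 days after Jul 11; 4 mod 7 = 4, so Friday + 4 = Tuesday.

Tuesday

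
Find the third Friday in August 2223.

August 15, 2223

August 1, 2223 is a Friday.
The first Friday is therefore August 1 (same day).
The third Friday is 1 + 2×7 = August 15.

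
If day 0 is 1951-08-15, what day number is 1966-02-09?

Aug 15, 1951 → Aug 15, 1952: 366 days (Feb 29, 1952 is in that span).
Aug 15, 1952 → Aug 15, 1953: 365 days.
Aug 15, 1953 → Aug 15, 1954: 365 days.
Aug 15, 1954 → Aug 15, 1955: 365 days.
Aug 15, 1955 → Aug 15, 1956: 366 days (Feb 29, 1956 is in that span).
Aug 15, 1956 → Aug 15, 1957: 365 days.
Aug 15, 1957 → Aug 15, 1958: 365 days.
Aug 15, 1958 → Aug 15, 1959: 365 days.
Aug 15, 1959 → Aug 15, 1960: 366 days (Feb 29, 1960 is in that span).
Aug 15, 1960 → Aug 15, 1961: 365 days.
Aug 15, 1961 → Aug 15, 1962: 365 days.
Aug 15, 1962 → Aug 15, 1963: 365 days.
Aug 15, 1963 → Aug 15, 1964: 366 days (Feb 29, 1964 is in that span).
Aug 15, 1964 → Aug 15, 1965: 365 days.
Aug 15, 1965 → Sep 15, 1965: 31 days (August has 31).
Sep 15, 1965 → Oct 15, 1965: 30 days (September has 30).
Oct 15, 1965 → Nov 15, 1965: 31 days (October has 31).
Nov 15, 1965 → Dec 15, 1965: 30 days (November has 30).
Dec 15, 1965 → Jan 15, 1966: 31 days (December has 31).
Jan 15, 1966 → Feb 9, 1966: 25 days.
Total: 5292 days.

5292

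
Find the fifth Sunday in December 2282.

December 1, 2282 is a Friday.
The first Sunday is therefore December 3 (2 days later).
The fifth Sunday is 3 + 4×7 = December 31.

December 31, 2282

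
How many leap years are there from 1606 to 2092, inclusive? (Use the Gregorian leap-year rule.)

119

Multiples of 4 in [1606,2092]: 122.
Of those, multiples of 100: 4 (not leap unless ÷400).
Multiples of 400: 1.
Leap years = 122 − 4 + 1 = 119.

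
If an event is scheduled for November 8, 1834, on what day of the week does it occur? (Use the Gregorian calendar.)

January 1, 1834 is a Wednesday.
Jan 1, 1834 → Feb 1, 1834: 31 days (January has 31).
Feb 1, 1834 → Mar 1, 1834: 28 days (February has 28).
Mar 1, 1834 → Apr 1, 1834: 31 days (March has 31).
Apr 1, 1834 → May 1, 1834: 30 days (April has 30).
May 1, 1834 → Jun 1, 1834: 31 days (May has 31).
Jun 1, 1834 → Jul 1, 1834: 30 days (June has 30).
Jul 1, 1834 → Aug 1, 1834: 31 days (July has 31).
Aug 1, 1834 → Sep 1, 1834: 31 days (August has 31).
Sep 1, 1834 → Oct 1, 1834: 30 days (September has 30).
Oct 1, 1834 → Nov 1, 1834: 31 days (October has 31).
Nov 1, 1834 → Nov 8, 1834: 7 days.
Total: 311 days.
311 mod 7 = 3, so Wednesday + 3 = Saturday.

Saturday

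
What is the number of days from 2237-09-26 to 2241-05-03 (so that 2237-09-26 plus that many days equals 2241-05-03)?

Sep 26, 2237 → Sep 26, 2238: 365 days.
Sep 26, 2238 → Sep 26, 2239: 365 days.
Sep 26, 2239 → Sep 26, 2240: 366 days (Feb 29, 2240 is in that span).
Sep 26, 2240 → Oct 26, 2240: 30 days (September has 30).
Oct 26, 2240 → Nov 26, 2240: 31 days (October has 31).
Nov 26, 2240 → Dec 26, 2240: 30 days (November has 30).
Dec 26, 2240 → Jan 26, 2241: 31 days (December has 31).
Jan 26, 2241 → Feb 26, 2241: 31 days (January has 31).
Feb 26, 2241 → Mar 26, 2241: 28 days (February has 28).
Mar 26, 2241 → Apr 26, 2241: 31 days (March has 31).
Apr 26, 2241 → May 3, 2241: 7 days.
Total: 1315 days.

1315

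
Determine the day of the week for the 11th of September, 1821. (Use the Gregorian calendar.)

Tuesday

Doomsday rule: the anchor day for the 1800s is Friday. For year 21: 21÷12 = 1 r 9, and 9÷4 = 2, so 1+9+2 = 12.
Friday + 12 ≡ Wednesday — that's 1821's doomsday.
In September the doomsday date is Sep 5.
Sep 11 is 6 days after Sep 5; 6 mod 7 = 6, so Wednesday + 6 = Tuesday.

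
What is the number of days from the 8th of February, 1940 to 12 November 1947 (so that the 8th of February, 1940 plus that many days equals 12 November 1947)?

2834

Feb 8, 1940 → Feb 8, 1941: 366 days (Feb 29, 1940 is in that span).
Feb 8, 1941 → Feb 8, 1942: 365 days.
Feb 8, 1942 → Feb 8, 1943: 365 days.
Feb 8, 1943 → Feb 8, 1944: 365 days.
Feb 8, 1944 → Feb 8, 1945: 366 days (Feb 29, 1944 is in that span).
Feb 8, 1945 → Feb 8, 1946: 365 days.
Feb 8, 1946 → Feb 8, 1947: 365 days.
Feb 8, 1947 → Mar 8, 1947: 28 days (February has 28).
Mar 8, 1947 → Apr 8, 1947: 31 days (March has 31).
Apr 8, 1947 → May 8, 1947: 30 days (April has 30).
May 8, 1947 → Jun 8, 1947: 31 days (May has 31).
Jun 8, 1947 → Jul 8, 1947: 30 days (June has 30).
Jul 8, 1947 → Aug 8, 1947: 31 days (July has 31).
Aug 8, 1947 → Sep 8, 1947: 31 days (August has 31).
Sep 8, 1947 → Oct 8, 1947: 30 days (September has 30).
Oct 8, 1947 → Nov 8, 1947: 31 days (October has 31).
Nov 8, 1947 → Nov 12, 1947: 4 days.
Total: 2834 days.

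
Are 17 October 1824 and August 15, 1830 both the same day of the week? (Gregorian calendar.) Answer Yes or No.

Yes

From Oct 17, 1824 to Aug 15, 1830 is 2128 days.
2128 mod 7 = 0, so they are the same weekday.
(Oct 17, 1824 is a Sunday; Aug 15, 1830 is a Sunday.)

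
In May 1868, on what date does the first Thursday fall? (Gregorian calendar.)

May 7, 1868

May 1, 1868 is a Friday.
The first Thursday is therefore May 7 (6 days later).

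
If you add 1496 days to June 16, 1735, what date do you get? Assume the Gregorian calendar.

+366 (one year; includes Feb 29, 1736) → Jun 16, 1736 (1130 left).
+365 (one year) → Jun 16, 1737 (765 left).
+365 (one year) → Jun 16, 1738 (400 left).
Jun has 30 days: +15 → Jul 1, 1738 (385 left).
Jul has 31 days: +31 → Aug 1, 1738 (354 left).
Aug has 31 days: +31 → Sep 1, 1738 (323 left).
Sep has 30 days: +30 → Oct 1, 1738 (293 left).
Oct has 31 days: +31 → Nov 1, 1738 (262 left).
Nov has 30 days: +30 → Dec 1, 1738 (232 left).
Dec has 31 days: +31 → Jan 1, 1739 (201 left).
Jan has 31 days: +31 → Feb 1, 1739 (170 left).
Feb has 28 days: +28 → Mar 1, 1739 (142 left).
Mar has 31 days: +31 → Apr 1, 1739 (111 left).
Apr has 30 days: +30 → May 1, 1739 (81 left).
May has 31 days: +31 → Jun 1, 1739 (50 left).
Jun has 30 days: +30 → Jul 1, 1739 (20 left).
+20 → Jul 21, 1739.

July 21, 1739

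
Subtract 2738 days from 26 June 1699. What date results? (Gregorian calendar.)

December 27, 1691

−365 (one year) → Jun 26, 1698 (2373 left).
−365 (one year) → Jun 26, 1697 (2008 left).
−365 (one year) → Jun 26, 1696 (1643 left).
−366 (one year; includes Feb 29, 1696) → Jun 26, 1695 (1277 left).
−365 (one year) → Jun 26, 1694 (912 left).
−365 (one year) → Jun 26, 1693 (547 left).
−365 (one year) → Jun 26, 1692 (182 left).
−26 → May 31, 1692 (end of May, 31 days; 156 left).
−31 → Apr 30, 1692 (end of Apr, 30 days; 125 left).
−30 → Mar 31, 1692 (end of Mar, 31 days; 95 left).
−31 → Feb 29, 1692 (end of Feb, 29 days; 64 left).
−29 → Jan 31, 1692 (end of Jan, 31 days; 35 left).
−31 → Dec 31, 1691 (end of Dec, 31 days; 4 left).
−4 → Dec 27, 1691.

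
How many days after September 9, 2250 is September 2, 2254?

1454

Sep 9, 2250 → Sep 9, 2251: 365 days.
Sep 9, 2251 → Sep 9, 2252: 366 days (Feb 29, 2252 is in that span).
Sep 9, 2252 → Sep 9, 2253: 365 days.
Sep 9, 2253 → Oct 9, 2253: 30 days (September has 30).
Oct 9, 2253 → Nov 9, 2253: 31 days (October has 31).
Nov 9, 2253 → Dec 9, 2253: 30 days (November has 30).
Dec 9, 2253 → Jan 9, 2254: 31 days (December has 31).
Jan 9, 2254 → Feb 9, 2254: 31 days (January has 31).
Feb 9, 2254 → Mar 9, 2254: 28 days (February has 28).
Mar 9, 2254 → Apr 9, 2254: 31 days (March has 31).
Apr 9, 2254 → May 9, 2254: 30 days (April has 30).
May 9, 2254 → Jun 9, 2254: 31 days (May has 31).
Jun 9, 2254 → Jul 9, 2254: 30 days (June has 30).
Jul 9, 2254 → Aug 9, 2254: 31 days (July has 31).
Aug 9, 2254 → Sep 2, 2254: 24 days.
Total: 1454 days.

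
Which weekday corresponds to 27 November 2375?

Thursday

Doomsday rule: the anchor day for the 2300s is Wednesday. For year 75: 75÷12 = 6 r 3, and 3÷4 = 0, so 6+3+0 = 9.
Wednesday + 9 ≡ Friday — that's 2375's doomsday.
In November the doomsday date is Nov 7.
Nov 27 is 20 days after Nov 7; 20 mod 7 = 6, so Friday + 6 = Thursday.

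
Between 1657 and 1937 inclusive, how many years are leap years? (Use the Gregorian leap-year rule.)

67

Multiples of 4 in [1657,1937]: 70.
Of those, multiples of 100: 3 (not leap unless ÷400).
Multiples of 400: 0.
Leap years = 70 − 3 + 0 = 67.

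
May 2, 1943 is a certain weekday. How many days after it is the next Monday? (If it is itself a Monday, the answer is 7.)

May 2, 1943 is a Sunday.
From Sunday to the next Monday is 1 day.

1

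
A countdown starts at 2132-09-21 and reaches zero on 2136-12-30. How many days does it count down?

1561

Sep 21, 2132 → Sep 21, 2133: 365 days.
Sep 21, 2133 → Sep 21, 2134: 365 days.
Sep 21, 2134 → Sep 21, 2135: 365 days.
Sep 21, 2135 → Sep 21, 2136: 366 days (Feb 29, 2136 is in that span).
Sep 21, 2136 → Oct 21, 2136: 30 days (September has 30).
Oct 21, 2136 → Nov 21, 2136: 31 days (October has 31).
Nov 21, 2136 → Dec 21, 2136: 30 days (November has 30).
Dec 21, 2136 → Dec 30, 2136: 9 days.
Total: 1561 days.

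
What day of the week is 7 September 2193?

Saturday

Doomsday rule: the anchor day for the 2100s is Sunday. For year 93: 93÷12 = 7 r 9, and 9÷4 = 2, so 7+9+2 = 18.
Sunday + 18 ≡ Thursday — that's 2193's doomsday.
In September the doomsday date is Sep 5.
Sep 7 is 2 days after Sep 5; 2 mod 7 = 2, so Thursday + 2 = Saturday.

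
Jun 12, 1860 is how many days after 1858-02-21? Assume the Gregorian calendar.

Feb 21, 1858 → Feb 21, 1859: 365 days.
Feb 21, 1859 → Feb 21, 1860: 365 days.
Feb 21, 1860 → Mar 21, 1860: 29 days (February has 29).
Mar 21, 1860 → Apr 21, 1860: 31 days (March has 31).
Apr 21, 1860 → May 21, 1860: 30 days (April has 30).
May 21, 1860 → Jun 12, 1860: 22 days.
Total: 842 days.

842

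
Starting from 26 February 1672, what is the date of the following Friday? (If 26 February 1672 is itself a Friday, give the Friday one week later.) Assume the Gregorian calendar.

Feb 26, 1672 is a Friday.
From Friday to the next Friday is 7 days.
Feb 26, 1672 + 7 = Mar 4, 1672.

March 4, 1672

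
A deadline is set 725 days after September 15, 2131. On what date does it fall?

+366 (one year; includes Feb 29, 2132) → Sep 15, 2132 (359 left).
Sep has 30 days: +16 → Oct 1, 2132 (343 left).
Oct has 31 days: +31 → Nov 1, 2132 (312 left).
Nov has 30 days: +30 → Dec 1, 2132 (282 left).
Dec has 31 days: +31 → Jan 1, 2133 (251 left).
Jan has 31 days: +31 → Feb 1, 2133 (220 left).
Feb has 28 days: +28 → Mar 1, 2133 (192 left).
Mar has 31 days: +31 → Apr 1, 2133 (161 left).
Apr has 30 days: +30 → May 1, 2133 (131 left).
May has 31 days: +31 → Jun 1, 2133 (100 left).
Jun has 30 days: +30 → Jul 1, 2133 (70 left).
Jul has 31 days: +31 → Aug 1, 2133 (39 left).
Aug has 31 days: +31 → Sep 1, 2133 (8 left).
+8 → Sep 9, 2133.

September 9, 2133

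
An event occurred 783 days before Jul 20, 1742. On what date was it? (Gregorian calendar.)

−365 (one year) → Jul 20, 1741 (418 left).
−365 (one year) → Jul 20, 1740 (53 left).
−20 → Jun 30, 1740 (end of Jun, 30 days; 33 left).
−30 → May 31, 1740 (end of May, 31 days; 3 left).
−3 → May 28, 1740.

May 28, 1740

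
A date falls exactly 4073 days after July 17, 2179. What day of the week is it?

First find the weekday of Jul 17, 2179. Doomsday rule: the anchor day for the 2100s is Sunday. For year 79: 79÷12 = 6 r 7, and 7÷4 = 1, so 6+7+1 = 14.
Sunday + 14 ≡ Sunday — that's 2179's doomsday.
In July the doomsday date is Jul 11.
Jul 17 is 6 days after Jul 11; 6 mod 7 = 6, so Sunday + 6 = Saturday.
4073 mod 7 = 6, so 4073 days after a Saturday is Saturday + 6 = Friday.

Friday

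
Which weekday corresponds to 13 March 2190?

Doomsday rule: the anchor day for the 2100s is Sunday. For year 90: 90÷12 = 7 r 6, and 6÷4 = 1, so 7+6+1 = 14.
Sunday + 14 ≡ Sunday — that's 2190's doomsday.
In March the doomsday date is Mar 14.
Mar 13 is 1 day before Mar 14; 1 mod 7 = 1, so Sunday − 1 = Saturday.

Saturday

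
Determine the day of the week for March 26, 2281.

Doomsday rule: the anchor day for the 2200s is Friday. For year 81: 81÷12 = 6 r 9, and 9÷4 = 2, so 6+9+2 = 17.
Friday + 17 ≡ Monday — that's 2281's doomsday.
In March the doomsday date is Mar 14.
Mar 26 is 12 days after Mar 14; 12 mod 7 = 5, so Monday + 5 = Saturday.

Saturday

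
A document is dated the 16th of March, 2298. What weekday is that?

Wednesday

Doomsday rule: the anchor day for the 2200s is Friday. For year 98: 98÷12 = 8 r 2, and 2÷4 = 0, so 8+2+0 = 10.
Friday + 10 ≡ Monday — that's 2298's doomsday.
In March the doomsday date is Mar 14.
Mar 16 is 2 days after Mar 14; 2 mod 7 = 2, so Monday + 2 = Wednesday.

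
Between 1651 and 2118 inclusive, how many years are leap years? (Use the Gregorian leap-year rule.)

Multiples of 4 in [1651,2118]: 117.
Of those, multiples of 100: 5 (not leap unless ÷400).
Multiples of 400: 1.
Leap years = 117 − 5 + 1 = 113.

113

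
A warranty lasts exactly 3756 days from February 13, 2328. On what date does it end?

+366 (one year; includes Feb 29, 2328) → Feb 13, 2329 (3390 left).
+365 (one year) → Feb 13, 2330 (3025 left).
+365 (one year) → Feb 13, 2331 (2660 left).
+365 (one year) → Feb 13, 2332 (2295 left).
+366 (one year; includes Feb 29, 2332) → Feb 13, 2333 (1929 left).
+365 (one year) → Feb 13, 2334 (1564 left).
+365 (one year) → Feb 13, 2335 (1199 left).
+365 (one year) → Feb 13, 2336 (834 left).
+366 (one year; includes Feb 29, 2336) → Feb 13, 2337 (468 left).
+365 (one year) → Feb 13, 2338 (103 left).
Feb has 28 days: +16 → Mar 1, 2338 (87 left).
Mar has 31 days: +31 → Apr 1, 2338 (56 left).
Apr has 30 days: +30 → May 1, 2338 (26 left).
+26 → May 27, 2338.

May 27, 2338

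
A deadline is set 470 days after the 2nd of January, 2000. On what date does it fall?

April 16, 2001

+366 (one year; includes Feb 29, 2000) → Jan 2, 2001 (104 left).
Jan has 31 days: +30 → Feb 1, 2001 (74 left).
Feb has 28 days: +28 → Mar 1, 2001 (46 left).
Mar has 31 days: +31 → Apr 1, 2001 (15 left).
+15 → Apr 16, 2001.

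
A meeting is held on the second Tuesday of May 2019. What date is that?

May 1, 2019 is a Wednesday.
The first Tuesday is therefore May 7 (6 days later).
The second Tuesday is 7 + 1×7 = May 14.

May 14, 2019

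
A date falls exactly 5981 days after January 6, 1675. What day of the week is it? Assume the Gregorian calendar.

Wednesday

First find the weekday of Jan 6, 1675. Doomsday rule: the anchor day for the 1600s is Tuesday. For year 75: 75÷12 = 6 r 3, and 3÷4 = 0, so 6+3+0 = 9.
Tuesday + 9 ≡ Thursday — that's 1675's doomsday.
In January the doomsday date is Jan 3 (1675 is not a leap year).
Jan 6 is 3 days after Jan 3; 3 mod 7 = 3, so Thursday + 3 = Sunday.
5981 mod 7 = 3, so 5981 days after a Sunday is Sunday + 3 = Wednesday.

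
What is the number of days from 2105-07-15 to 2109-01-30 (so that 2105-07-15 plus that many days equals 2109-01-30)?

1295

Jul 15, 2105 → Jul 15, 2106: 365 days.
Jul 15, 2106 → Jul 15, 2107: 365 days.
Jul 15, 2107 → Jul 15, 2108: 366 days (Feb 29, 2108 is in that span).
Jul 15, 2108 → Aug 15, 2108: 31 days (July has 31).
Aug 15, 2108 → Sep 15, 2108: 31 days (August has 31).
Sep 15, 2108 → Oct 15, 2108: 30 days (September has 30).
Oct 15, 2108 → Nov 15, 2108: 31 days (October has 31).
Nov 15, 2108 → Dec 15, 2108: 30 days (November has 30).
Dec 15, 2108 → Jan 15, 2109: 31 days (December has 31).
Jan 15, 2109 → Jan 30, 2109: 15 days.
Total: 1295 days.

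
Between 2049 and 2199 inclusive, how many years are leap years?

36

Multiples of 4 in [2049,2199]: 37.
Of those, multiples of 100: 1 (not leap unless ÷400).
Multiples of 400: 0.
Leap years = 37 − 1 + 0 = 36.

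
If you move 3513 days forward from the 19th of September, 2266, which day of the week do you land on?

Sep 19, 2266 is a Wednesday.
3513 mod 7 = 6, so 3513 days after a Wednesday is Wednesday + 6 = Tuesday.

Tuesday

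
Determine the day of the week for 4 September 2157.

Sunday

Doomsday rule: the anchor day for the 2100s is Sunday. For year 57: 57÷12 = 4 r 9, and 9÷4 = 2, so 4+9+2 = 15.
Sunday + 15 ≡ Monday — that's 2157's doomsday.
In September the doomsday date is Sep 5.
Sep 4 is 1 day before Sep 5; 1 mod 7 = 1, so Monday − 1 = Sunday.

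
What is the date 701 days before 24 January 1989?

February 23, 1987

−366 (one year; includes Feb 29, 1988) → Jan 24, 1988 (335 left).
−24 → Dec 31, 1987 (end of Dec, 31 days; 311 left).
−31 → Nov 30, 1987 (end of Nov, 30 days; 280 left).
−30 → Oct 31, 1987 (end of Oct, 31 days; 250 left).
−31 → Sep 30, 1987 (end of Sep, 30 days; 219 left).
−30 → Aug 31, 1987 (end of Aug, 31 days; 189 left).
−31 → Jul 31, 1987 (end of Jul, 31 days; 158 left).
−31 → Jun 30, 1987 (end of Jun, 30 days; 127 left).
−30 → May 31, 1987 (end of May, 31 days; 97 left).
−31 → Apr 30, 1987 (end of Apr, 30 days; 66 left).
−30 → Mar 31, 1987 (end of Mar, 31 days; 36 left).
−31 → Feb 28, 1987 (end of Feb, 28 days; 5 left).
−5 → Feb 23, 1987.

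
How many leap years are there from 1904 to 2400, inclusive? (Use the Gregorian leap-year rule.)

122

Multiples of 4 in [1904,2400]: 125.
Of those, multiples of 100: 5 (not leap unless ÷400).
Multiples of 400: 2.
Leap years = 125 − 5 + 2 = 122.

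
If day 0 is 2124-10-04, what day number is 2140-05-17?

5704

Oct 4, 2124 → Oct 4, 2125: 365 days.
Oct 4, 2125 → Oct 4, 2126: 365 days.
Oct 4, 2126 → Oct 4, 2127: 365 days.
Oct 4, 2127 → Oct 4, 2128: 366 days (Feb 29, 2128 is in that span).
Oct 4, 2128 → Oct 4, 2129: 365 days.
Oct 4, 2129 → Oct 4, 2130: 365 days.
Oct 4, 2130 → Oct 4, 2131: 365 days.
Oct 4, 2131 → Oct 4, 2132: 366 days (Feb 29, 2132 is in that span).
Oct 4, 2132 → Oct 4, 2133: 365 days.
Oct 4, 2133 → Oct 4, 2134: 365 days.
Oct 4, 2134 → Oct 4, 2135: 365 days.
Oct 4, 2135 → Oct 4, 2136: 366 days (Feb 29, 2136 is in that span).
Oct 4, 2136 → Oct 4, 2137: 365 days.
Oct 4, 2137 → Oct 4, 2138: 365 days.
Oct 4, 2138 → Oct 4, 2139: 365 days.
Oct 4, 2139 → Nov 4, 2139: 31 days (October has 31).
Nov 4, 2139 → Dec 4, 2139: 30 days (November has 30).
Dec 4, 2139 → Jan 4, 2140: 31 days (December has 31).
Jan 4, 2140 → Feb 4, 2140: 31 days (January has 31).
Feb 4, 2140 → Mar 4, 2140: 29 days (February has 29).
Mar 4, 2140 → Apr 4, 2140: 31 days (March has 31).
Apr 4, 2140 → May 4, 2140: 30 days (April has 30).
May 4, 2140 → May 17, 2140: 13 days.
Total: 5704 days.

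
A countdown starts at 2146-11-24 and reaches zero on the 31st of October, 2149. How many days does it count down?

1072

Nov 24, 2146 → Nov 24, 2147: 365 days.
Nov 24, 2147 → Nov 24, 2148: 366 days (Feb 29, 2148 is in that span).
Nov 24, 2148 → Dec 24, 2148: 30 days (November has 30).
Dec 24, 2148 → Jan 24, 2149: 31 days (December has 31).
Jan 24, 2149 → Feb 24, 2149: 31 days (January has 31).
Feb 24, 2149 → Mar 24, 2149: 28 days (February has 28).
Mar 24, 2149 → Apr 24, 2149: 31 days (March has 31).
Apr 24, 2149 → May 24, 2149: 30 days (April has 30).
May 24, 2149 → Jun 24, 2149: 31 days (May has 31).
Jun 24, 2149 → Jul 24, 2149: 30 days (June has 30).
Jul 24, 2149 → Aug 24, 2149: 31 days (July has 31).
Aug 24, 2149 → Sep 24, 2149: 31 days (August has 31).
Sep 24, 2149 → Oct 24, 2149: 30 days (September has 30).
Oct 24, 2149 → Oct 31, 2149: 7 days.
Total: 1072 days.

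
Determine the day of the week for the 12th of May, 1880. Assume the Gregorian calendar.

Wednesday

Doomsday rule: the anchor day for the 1800s is Friday. For year 80: 80÷12 = 6 r 8, and 8÷4 = 2, so 6+8+2 = 16.
Friday + 16 ≡ Sunday — that's 1880's doomsday.
In May the doomsday date is May 9.
May 12 is 3 days after May 9; 3 mod 7 = 3, so Sunday + 3 = Wednesday.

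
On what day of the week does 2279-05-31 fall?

Doomsday rule: the anchor day for the 2200s is Friday. For year 79: 79÷12 = 6 r 7, and 7÷4 = 1, so 6+7+1 = 14.
Friday + 14 ≡ Friday — that's 2279's doomsday.
In May the doomsday date is May 9.
May 31 is 22 days after May 9; 22 mod 7 = 1, so Friday + 1 = Saturday.

Saturday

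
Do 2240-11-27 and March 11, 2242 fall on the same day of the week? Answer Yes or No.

Yes

From Nov 27, 2240 to Mar 11, 2242 is 469 days.
469 mod 7 = 0, so they are the same weekday.
(Nov 27, 2240 is a Friday; Mar 11, 2242 is a Friday.)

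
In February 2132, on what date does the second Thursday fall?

February 1, 2132 is a Friday.
The first Thursday is therefore February 7 (6 days later).
The second Thursday is 7 + 1×7 = February 14.

February 14, 2132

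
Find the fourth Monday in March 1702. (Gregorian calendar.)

March 27, 1702

March 1, 1702 is a Wednesday.
The first Monday is therefore March 6 (5 days later).
The fourth Monday is 6 + 3×7 = March 27.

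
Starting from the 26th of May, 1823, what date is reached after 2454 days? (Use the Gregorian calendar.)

+366 (one year; includes Feb 29, 1824) → May 26, 1824 (2088 left).
+365 (one year) → May 26, 1825 (1723 left).
+365 (one year) → May 26, 1826 (1358 left).
+365 (one year) → May 26, 1827 (993 left).
+366 (one year; includes Feb 29, 1828) → May 26, 1828 (627 left).
+365 (one year) → May 26, 1829 (262 left).
May has 31 days: +6 → Jun 1, 1829 (256 left).
Jun has 30 days: +30 → Jul 1, 1829 (226 left).
Jul has 31 days: +31 → Aug 1, 1829 (195 left).
Aug has 31 days: +31 → Sep 1, 1829 (164 left).
Sep has 30 days: +30 → Oct 1, 1829 (134 left).
Oct has 31 days: +31 → Nov 1, 1829 (103 left).
Nov has 30 days: +30 → Dec 1, 1829 (73 left).
Dec has 31 days: +31 → Jan 1, 1830 (42 left).
Jan has 31 days: +31 → Feb 1, 1830 (11 left).
+11 → Feb 12, 1830.

February 12, 1830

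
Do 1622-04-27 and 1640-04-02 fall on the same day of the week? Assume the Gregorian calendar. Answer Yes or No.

From Apr 27, 1622 to Apr 2, 1640 is 6550 days.
6550 mod 7 = 5, so they are different weekdays.
(Apr 27, 1622 is a Wednesday; Apr 2, 1640 is a Monday.)

No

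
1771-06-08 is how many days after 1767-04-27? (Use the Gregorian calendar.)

1503

Apr 27, 1767 → Apr 27, 1768: 366 days (Feb 29, 1768 is in that span).
Apr 27, 1768 → Apr 27, 1769: 365 days.
Apr 27, 1769 → Apr 27, 1770: 365 days.
Apr 27, 1770 → Apr 27, 1771: 365 days.
Apr 27, 1771 → May 27, 1771: 30 days (April has 30).
May 27, 1771 → Jun 8, 1771: 12 days.
Total: 1503 days.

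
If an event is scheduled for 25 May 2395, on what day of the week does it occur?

Doomsday rule: the anchor day for the 2300s is Wednesday. For year 95: 95÷12 = 7 r 11, and 11÷4 = 2, so 7+11+2 = 20.
Wednesday + 20 ≡ Tuesday — that's 2395's doomsday.
In May the doomsday date is May 9.
May 25 is 16 days after May 9; 16 mod 7 = 2, so Tuesday + 2 = Thursday.

Thursday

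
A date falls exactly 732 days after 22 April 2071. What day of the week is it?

Sunday

First find the weekday of Apr 22, 2071. Doomsday rule: the anchor day for the 2000s is Tuesday. For year 71: 71÷12 = 5 r 11, and 11÷4 = 2, so 5+11+2 = 18.
Tuesday + 18 ≡ Saturday — that's 2071's doomsday.
In April the doomsday date is Apr 4.
Apr 22 is 18 days after Apr 4; 18 mod 7 = 4, so Saturday + 4 = Wednesday.
732 mod 7 = 4, so 732 days after a Wednesday is Wednesday + 4 = Sunday.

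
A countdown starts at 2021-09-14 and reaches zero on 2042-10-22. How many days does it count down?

Sep 14, 2021 → Sep 14, 2022: 365 days.
Sep 14, 2022 → Sep 14, 2023: 365 days.
Sep 14, 2023 → Sep 14, 2024: 366 days (Feb 29, 2024 is in that span).
Sep 14, 2024 → Sep 14, 2025: 365 days.
Sep 14, 2025 → Sep 14, 2026: 365 days.
Sep 14, 2026 → Sep 14, 2027: 365 days.
Sep 14, 2027 → Sep 14, 2028: 366 days (Feb 29, 2028 is in that span).
Sep 14, 2028 → Sep 14, 2029: 365 days.
Sep 14, 2029 → Sep 14, 2030: 365 days.
Sep 14, 2030 → Sep 14, 2031: 365 days.
Sep 14, 2031 → Sep 14, 2032: 366 days (Feb 29, 2032 is in that span).
Sep 14, 2032 → Sep 14, 2033: 365 days.
Sep 14, 2033 → Sep 14, 2034: 365 days.
Sep 14, 2034 → Sep 14, 2035: 365 days.
Sep 14, 2035 → Sep 14, 2036: 366 days (Feb 29, 2036 is in that span).
Sep 14, 2036 → Sep 14, 2037: 365 days.
Sep 14, 2037 → Sep 14, 2038: 365 days.
Sep 14, 2038 → Sep 14, 2039: 365 days.
Sep 14, 2039 → Sep 14, 2040: 366 days (Feb 29, 2040 is in that span).
Sep 14, 2040 → Sep 14, 2041: 365 days.
Sep 14, 2041 → Sep 14, 2042: 365 days.
Sep 14, 2042 → Oct 14, 2042: 30 days (September has 30).
Oct 14, 2042 → Oct 22, 2042: 8 days.
Total: 7708 days.

7708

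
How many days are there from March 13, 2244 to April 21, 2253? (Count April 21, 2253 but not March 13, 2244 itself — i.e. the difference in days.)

3326

Mar 13, 2244 → Mar 13, 2245: 365 days.
Mar 13, 2245 → Mar 13, 2246: 365 days.
Mar 13, 2246 → Mar 13, 2247: 365 days.
Mar 13, 2247 → Mar 13, 2248: 366 days (Feb 29, 2248 is in that span).
Mar 13, 2248 → Mar 13, 2249: 365 days.
Mar 13, 2249 → Mar 13, 2250: 365 days.
Mar 13, 2250 → Mar 13, 2251: 365 days.
Mar 13, 2251 → Mar 13, 2252: 366 days (Feb 29, 2252 is in that span).
Mar 13, 2252 → Mar 13, 2253: 365 days.
Mar 13, 2253 → Apr 13, 2253: 31 days (March has 31).
Apr 13, 2253 → Apr 21, 2253: 8 days.
Total: 3326 days.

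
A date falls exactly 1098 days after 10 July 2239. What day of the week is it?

Tuesday

Jul 10, 2239 is a Wednesday.
1098 mod 7 = 6, so 1098 days after a Wednesday is Wednesday + 6 = Tuesday.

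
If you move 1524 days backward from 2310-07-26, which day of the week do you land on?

Thursday

First find the weekday of Jul 26, 2310. Doomsday rule: the anchor day for the 2300s is Wednesday. For year 10: 10÷12 = 0 r 10, and 10÷4 = 2, so 0+10+2 = 12.
Wednesday + 12 ≡ Monday — that's 2310's doomsday.
In July the doomsday date is Jul 11.
Jul 26 is 15 days after Jul 11; 15 mod 7 = 1, so Monday + 1 = Tuesday.
1524 mod 7 = 5, so 1524 days before a Tuesday is Tuesday − 5 = Thursday.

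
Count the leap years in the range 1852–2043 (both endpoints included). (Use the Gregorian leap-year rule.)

Multiples of 4 in [1852,2043]: 48.
Of those, multiples of 100: 2 (not leap unless ÷400).
Multiples of 400: 1.
Leap years = 48 − 2 + 1 = 47.

47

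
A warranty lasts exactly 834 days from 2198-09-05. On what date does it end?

December 18, 2200

+365 (one year) → Sep 5, 2199 (469 left).
+365 (one year) → Sep 5, 2200 (104 left).
Sep has 30 days: +26 → Oct 1, 2200 (78 left).
Oct has 31 days: +31 → Nov 1, 2200 (47 left).
Nov has 30 days: +30 → Dec 1, 2200 (17 left).
+17 → Dec 18, 2200.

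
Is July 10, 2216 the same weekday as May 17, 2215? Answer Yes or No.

Yes

From May 17, 2215 to Jul 10, 2216 is 420 days.
420 mod 7 = 0, so they are the same weekday.
(May 17, 2215 is a Wednesday; Jul 10, 2216 is a Wednesday.)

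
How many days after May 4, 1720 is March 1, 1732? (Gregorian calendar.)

May 4, 1720 → May 4, 1721: 365 days.
May 4, 1721 → May 4, 1722: 365 days.
May 4, 1722 → May 4, 1723: 365 days.
May 4, 1723 → May 4, 1724: 366 days (Feb 29, 1724 is in that span).
May 4, 1724 → May 4, 1725: 365 days.
May 4, 1725 → May 4, 1726: 365 days.
May 4, 1726 → May 4, 1727: 365 days.
May 4, 1727 → May 4, 1728: 366 days (Feb 29, 1728 is in that span).
May 4, 1728 → May 4, 1729: 365 days.
May 4, 1729 → May 4, 1730: 365 days.
May 4, 1730 → May 4, 1731: 365 days.
May 4, 1731 → Jun 4, 1731: 31 days (May has 31).
Jun 4, 1731 → Jul 4, 1731: 30 days (June has 30).
Jul 4, 1731 → Aug 4, 1731: 31 days (July has 31).
Aug 4, 1731 → Sep 4, 1731: 31 days (August has 31).
Sep 4, 1731 → Oct 4, 1731: 30 days (September has 30).
Oct 4, 1731 → Nov 4, 1731: 31 days (October has 31).
Nov 4, 1731 → Dec 4, 1731: 30 days (November has 30).
Dec 4, 1731 → Jan 4, 1732: 31 days (December has 31).
Jan 4, 1732 → Feb 4, 1732: 31 days (January has 31).
Feb 4, 1732 → Mar 1, 1732: 26 days.
Total: 4319 days.

4319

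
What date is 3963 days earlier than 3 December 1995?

−365 (one year) → Dec 3, 1994 (3598 left).
−365 (one year) → Dec 3, 1993 (3233 left).
−365 (one year) → Dec 3, 1992 (2868 left).
−366 (one year; includes Feb 29, 1992) → Dec 3, 1991 (2502 left).
−365 (one year) → Dec 3, 1990 (2137 left).
−365 (one year) → Dec 3, 1989 (1772 left).
−365 (one year) → Dec 3, 1988 (1407 left).
−366 (one year; includes Feb 29, 1988) → Dec 3, 1987 (1041 left).
−365 (one year) → Dec 3, 1986 (676 left).
−365 (one year) → Dec 3, 1985 (311 left).
−3 → Nov 30, 1985 (end of Nov, 30 days; 308 left).
−30 → Oct 31, 1985 (end of Oct, 31 days; 278 left).
−31 → Sep 30, 1985 (end of Sep, 30 days; 247 left).
−30 → Aug 31, 1985 (end of Aug, 31 days; 217 left).
−31 → Jul 31, 1985 (end of Jul, 31 days; 186 left).
−31 → Jun 30, 1985 (end of Jun, 30 days; 155 left).
−30 → May 31, 1985 (end of May, 31 days; 125 left).
−31 → Apr 30, 1985 (end of Apr, 30 days; 94 left).
−30 → Mar 31, 1985 (end of Mar, 31 days; 64 left).
−31 → Feb 28, 1985 (end of Feb, 28 days; 33 left).
−28 → Jan 31, 1985 (end of Jan, 31 days; 5 left).
−5 → Jan 26, 1985.

January 26, 1985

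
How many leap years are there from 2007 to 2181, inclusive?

Multiples of 4 in [2007,2181]: 44.
Of those, multiples of 100: 1 (not leap unless ÷400).
Multiples of 400: 0.
Leap years = 44 − 1 + 0 = 43.

43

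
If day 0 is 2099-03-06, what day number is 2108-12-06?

3562

Mar 6, 2099 → Mar 6, 2100: 365 days.
Mar 6, 2100 → Mar 6, 2101: 365 days.
Mar 6, 2101 → Mar 6, 2102: 365 days.
Mar 6, 2102 → Mar 6, 2103: 365 days.
Mar 6, 2103 → Mar 6, 2104: 366 days (Feb 29, 2104 is in that span).
Mar 6, 2104 → Mar 6, 2105: 365 days.
Mar 6, 2105 → Mar 6, 2106: 365 days.
Mar 6, 2106 → Mar 6, 2107: 365 days.
Mar 6, 2107 → Mar 6, 2108: 366 days (Feb 29, 2108 is in that span).
Mar 6, 2108 → Apr 6, 2108: 31 days (March has 31).
Apr 6, 2108 → May 6, 2108: 30 days (April has 30).
May 6, 2108 → Jun 6, 2108: 31 days (May has 31).
Jun 6, 2108 → Jul 6, 2108: 30 days (June has 30).
Jul 6, 2108 → Aug 6, 2108: 31 days (July has 31).
Aug 6, 2108 → Sep 6, 2108: 31 days (August has 31).
Sep 6, 2108 → Oct 6, 2108: 30 days (September has 30).
Oct 6, 2108 → Nov 6, 2108: 31 days (October has 31).
Nov 6, 2108 → Dec 6, 2108: 30 days.
Total: 3562 days.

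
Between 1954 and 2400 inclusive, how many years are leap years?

109

Multiples of 4 in [1954,2400]: 112.
Of those, multiples of 100: 5 (not leap unless ÷400).
Multiples of 400: 2.
Leap years = 112 − 5 + 2 = 109.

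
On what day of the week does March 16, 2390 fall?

Doomsday rule: the anchor day for the 2300s is Wednesday. For year 90: 90÷12 = 7 r 6, and 6÷4 = 1, so 7+6+1 = 14.
Wednesday + 14 ≡ Wednesday — that's 2390's doomsday.
In March the doomsday date is Mar 14.
Mar 16 is 2 days after Mar 14; 2 mod 7 = 2, so Wednesday + 2 = Friday.

Friday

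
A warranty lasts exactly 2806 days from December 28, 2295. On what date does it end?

September 4, 2303

+366 (one year; includes Feb 29, 2296) → Dec 28, 2296 (2440 left).
+365 (one year) → Dec 28, 2297 (2075 left).
+365 (one year) → Dec 28, 2298 (1710 left).
+365 (one year) → Dec 28, 2299 (1345 left).
+365 (one year) → Dec 28, 2300 (980 left).
+365 (one year) → Dec 28, 2301 (615 left).
+365 (one year) → Dec 28, 2302 (250 left).
Dec has 31 days: +4 → Jan 1, 2303 (246 left).
Jan has 31 days: +31 → Feb 1, 2303 (215 left).
Feb has 28 days: +28 → Mar 1, 2303 (187 left).
Mar has 31 days: +31 → Apr 1, 2303 (156 left).
Apr has 30 days: +30 → May 1, 2303 (126 left).
May has 31 days: +31 → Jun 1, 2303 (95 left).
Jun has 30 days: +30 → Jul 1, 2303 (65 left).
Jul has 31 days: +31 → Aug 1, 2303 (34 left).
Aug has 31 days: +31 → Sep 1, 2303 (3 left).
+3 → Sep 4, 2303.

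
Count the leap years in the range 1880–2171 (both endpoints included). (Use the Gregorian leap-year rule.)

71

Multiples of 4 in [1880,2171]: 73.
Of those, multiples of 100: 3 (not leap unless ÷400).
Multiples of 400: 1.
Leap years = 73 − 3 + 1 = 71.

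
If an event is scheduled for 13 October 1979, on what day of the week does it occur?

Saturday

Doomsday rule: the anchor day for the 1900s is Wednesday. For year 79: 79÷12 = 6 r 7, and 7÷4 = 1, so 6+7+1 = 14.
Wednesday + 14 ≡ Wednesday — that's 1979's doomsday.
In October the doomsday date is Oct 10.
Oct 13 is 3 days after Oct 10; 3 mod 7 = 3, so Wednesday + 3 = Saturday.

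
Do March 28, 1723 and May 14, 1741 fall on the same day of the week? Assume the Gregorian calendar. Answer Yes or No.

Yes

From Mar 28, 1723 to May 14, 1741 is 6622 days.
6622 mod 7 = 0, so they are the same weekday.
(Mar 28, 1723 is a Sunday; May 14, 1741 is a Sunday.)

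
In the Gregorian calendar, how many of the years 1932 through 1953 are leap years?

6

Multiples of 4 in [1932,1953]: 6.
Of those, multiples of 100: 0 (not leap unless ÷400).
Multiples of 400: 0.
Leap years = 6 − 0 + 0 = 6.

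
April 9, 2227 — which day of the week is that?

Monday

Doomsday rule: the anchor day for the 2200s is Friday. For year 27: 27÷12 = 2 r 3, and 3÷4 = 0, so 2+3+0 = 5.
Friday + 5 ≡ Wednesday — that's 2227's doomsday.
In April the doomsday date is Apr 4.
Apr 9 is 5 days after Apr 4; 5 mod 7 = 5, so Wednesday + 5 = Monday.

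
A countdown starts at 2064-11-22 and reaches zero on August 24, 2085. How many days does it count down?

Nov 22, 2064 → Nov 22, 2065: 365 days.
Nov 22, 2065 → Nov 22, 2066: 365 days.
Nov 22, 2066 → Nov 22, 2067: 365 days.
Nov 22, 2067 → Nov 22, 2068: 366 days (Feb 29, 2068 is in that span).
Nov 22, 2068 → Nov 22, 2069: 365 days.
Nov 22, 2069 → Nov 22, 2070: 365 days.
Nov 22, 2070 → Nov 22, 2071: 365 days.
Nov 22, 2071 → Nov 22, 2072: 366 days (Feb 29, 2072 is in that span).
Nov 22, 2072 → Nov 22, 2073: 365 days.
Nov 22, 2073 → Nov 22, 2074: 365 days.
Nov 22, 2074 → Nov 22, 2075: 365 days.
Nov 22, 2075 → Nov 22, 2076: 366 days (Feb 29, 2076 is in that span).
Nov 22, 2076 → Nov 22, 2077: 365 days.
Nov 22, 2077 → Nov 22, 2078: 365 days.
Nov 22, 2078 → Nov 22, 2079: 365 days.
Nov 22, 2079 → Nov 22, 2080: 366 days (Feb 29, 2080 is in that span).
Nov 22, 2080 → Nov 22, 2081: 365 days.
Nov 22, 2081 → Nov 22, 2082: 365 days.
Nov 22, 2082 → Nov 22, 2083: 365 days.
Nov 22, 2083 → Nov 22, 2084: 366 days (Feb 29, 2084 is in that span).
Nov 22, 2084 → Dec 22, 2084: 30 days (November has 30).
Dec 22, 2084 → Jan 22, 2085: 31 days (December has 31).
Jan 22, 2085 → Feb 22, 2085: 31 days (January has 31).
Feb 22, 2085 → Mar 22, 2085: 28 days (February has 28).
Mar 22, 2085 → Apr 22, 2085: 31 days (March has 31).
Apr 22, 2085 → May 22, 2085: 30 days (April has 30).
May 22, 2085 → Jun 22, 2085: 31 days (May has 31).
Jun 22, 2085 → Jul 22, 2085: 30 days (June has 30).
Jul 22, 2085 → Aug 22, 2085: 31 days (July has 31).
Aug 22, 2085 → Aug 24, 2085: 2 days.
Total: 7580 days.

7580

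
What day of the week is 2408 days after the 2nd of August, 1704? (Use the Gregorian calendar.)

First find the weekday of Aug 2, 1704. Doomsday rule: the anchor day for the 1700s is Sunday. For year 04: 4÷12 = 0 r 4, and 4÷4 = 1, so 0+4+1 = 5.
Sunday + 5 ≡ Friday — that's 1704's doomsday.
In August the doomsday date is Aug 8.
Aug 2 is 6 days before Aug 8; 6 mod 7 = 6, so Friday − 6 = Saturday.
2408 mod 7 = 0, so 2408 days after a Saturday is Saturday + 0 = Saturday.

Saturday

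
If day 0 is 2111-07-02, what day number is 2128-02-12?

6069

Jul 2, 2111 → Jul 2, 2112: 366 days (Feb 29, 2112 is in that span).
Jul 2, 2112 → Jul 2, 2113: 365 days.
Jul 2, 2113 → Jul 2, 2114: 365 days.
Jul 2, 2114 → Jul 2, 2115: 365 days.
Jul 2, 2115 → Jul 2, 2116: 366 days (Feb 29, 2116 is in that span).
Jul 2, 2116 → Jul 2, 2117: 365 days.
Jul 2, 2117 → Jul 2, 2118: 365 days.
Jul 2, 2118 → Jul 2, 2119: 365 days.
Jul 2, 2119 → Jul 2, 2120: 366 days (Feb 29, 2120 is in that span).
Jul 2, 2120 → Jul 2, 2121: 365 days.
Jul 2, 2121 → Jul 2, 2122: 365 days.
Jul 2, 2122 → Jul 2, 2123: 365 days.
Jul 2, 2123 → Jul 2, 2124: 366 days (Feb 29, 2124 is in that span).
Jul 2, 2124 → Jul 2, 2125: 365 days.
Jul 2, 2125 → Jul 2, 2126: 365 days.
Jul 2, 2126 → Jul 2, 2127: 365 days.
Jul 2, 2127 → Aug 2, 2127: 31 days (July has 31).
Aug 2, 2127 → Sep 2, 2127: 31 days (August has 31).
Sep 2, 2127 → Oct 2, 2127: 30 days (September has 30).
Oct 2, 2127 → Nov 2, 2127: 31 days (October has 31).
Nov 2, 2127 → Dec 2, 2127: 30 days (November has 30).
Dec 2, 2127 → Jan 2, 2128: 31 days (December has 31).
Jan 2, 2128 → Feb 2, 2128: 31 days (January has 31).
Feb 2, 2128 → Feb 12, 2128: 10 days.
Total: 6069 days.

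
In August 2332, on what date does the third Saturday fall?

August 20, 2332

August 1, 2332 is a Monday.
The first Saturday is therefore August 6 (5 days later).
The third Saturday is 6 + 2×7 = August 20.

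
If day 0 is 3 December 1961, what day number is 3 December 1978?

6209

Dec 3, 1961 → Dec 3, 1962: 365 days.
Dec 3, 1962 → Dec 3, 1963: 365 days.
Dec 3, 1963 → Dec 3, 1964: 366 days (Feb 29, 1964 is in that span).
Dec 3, 1964 → Dec 3, 1965: 365 days.
Dec 3, 1965 → Dec 3, 1966: 365 days.
Dec 3, 1966 → Dec 3, 1967: 365 days.
Dec 3, 1967 → Dec 3, 1968: 366 days (Feb 29, 1968 is in that span).
Dec 3, 1968 → Dec 3, 1969: 365 days.
Dec 3, 1969 → Dec 3, 1970: 365 days.
Dec 3, 1970 → Dec 3, 1971: 365 days.
Dec 3, 1971 → Dec 3, 1972: 366 days (Feb 29, 1972 is in that span).
Dec 3, 1972 → Dec 3, 1973: 365 days.
Dec 3, 1973 → Dec 3, 1974: 365 days.
Dec 3, 1974 → Dec 3, 1975: 365 days.
Dec 3, 1975 → Dec 3, 1976: 366 days (Feb 29, 1976 is in that span).
Dec 3, 1976 → Dec 3, 1977: 365 days.
Dec 3, 1977 → Jan 3, 1978: 31 days (December has 31).
Jan 3, 1978 → Feb 3, 1978: 31 days (January has 31).
Feb 3, 1978 → Mar 3, 1978: 28 days (February has 28).
Mar 3, 1978 → Apr 3, 1978: 31 days (March has 31).
Apr 3, 1978 → May 3, 1978: 30 days (April has 30).
May 3, 1978 → Jun 3, 1978: 31 days (May has 31).
Jun 3, 1978 → Jul 3, 1978: 30 days (June has 30).
Jul 3, 1978 → Aug 3, 1978: 31 days (July has 31).
Aug 3, 1978 → Sep 3, 1978: 31 days (August has 31).
Sep 3, 1978 → Oct 3, 1978: 30 days (September has 30).
Oct 3, 1978 → Nov 3, 1978: 31 days (October has 31).
Nov 3, 1978 → Dec 3, 1978: 30 days.
Total: 6209 days.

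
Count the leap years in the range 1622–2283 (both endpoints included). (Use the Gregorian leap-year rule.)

160

Multiples of 4 in [1622,2283]: 165.
Of those, multiples of 100: 6 (not leap unless ÷400).
Multiples of 400: 1.
Leap years = 165 − 6 + 1 = 160.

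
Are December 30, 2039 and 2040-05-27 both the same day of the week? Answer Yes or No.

No

From Dec 30, 2039 to May 27, 2040 is 149 days.
149 mod 7 = 2, so they are different weekdays.
(Dec 30, 2039 is a Friday; May 27, 2040 is a Sunday.)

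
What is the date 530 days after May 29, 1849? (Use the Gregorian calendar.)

November 10, 1850

+365 (one year) → May 29, 1850 (165 left).
May has 31 days: +3 → Jun 1, 1850 (162 left).
Jun has 30 days: +30 → Jul 1, 1850 (132 left).
Jul has 31 days: +31 → Aug 1, 1850 (101 left).
Aug has 31 days: +31 → Sep 1, 1850 (70 left).
Sep has 30 days: +30 → Oct 1, 1850 (40 left).
Oct has 31 days: +31 → Nov 1, 1850 (9 left).
+9 → Nov 10, 1850.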